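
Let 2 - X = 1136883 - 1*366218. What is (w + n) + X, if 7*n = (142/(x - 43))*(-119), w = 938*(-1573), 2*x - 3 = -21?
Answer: -58398355/26 ≈ -2.2461e+6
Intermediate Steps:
x = -9 (x = 3/2 + (1/2)*(-21) = 3/2 - 21/2 = -9)
X = -770663 (X = 2 - (1136883 - 1*366218) = 2 - (1136883 - 366218) = 2 - 1*770665 = 2 - 770665 = -770663)
w = -1475474
n = 1207/26 (n = ((142/(-9 - 43))*(-119))/7 = ((142/(-52))*(-119))/7 = (-1/52*142*(-119))/7 = (-71/26*(-119))/7 = (1/7)*(8449/26) = 1207/26 ≈ 46.423)
(w + n) + X = (-1475474 + 1207/26) - 770663 = -38361117/26 - 770663 = -58398355/26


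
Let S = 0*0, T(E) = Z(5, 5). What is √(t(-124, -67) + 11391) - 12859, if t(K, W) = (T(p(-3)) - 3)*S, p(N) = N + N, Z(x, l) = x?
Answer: -12859 + √11391 ≈ -12752.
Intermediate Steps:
p(N) = 2*N
T(E) = 5
S = 0
t(K, W) = 0 (t(K, W) = (5 - 3)*0 = 2*0 = 0)
√(t(-124, -67) + 11391) - 12859 = √(0 + 11391) - 12859 = √11391 - 12859 = -12859 + √11391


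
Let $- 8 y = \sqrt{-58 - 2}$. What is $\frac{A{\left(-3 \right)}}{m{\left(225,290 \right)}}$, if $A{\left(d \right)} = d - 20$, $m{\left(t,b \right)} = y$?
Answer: $- \frac{92 i \sqrt{15}}{15} \approx - 23.754 i$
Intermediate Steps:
$y = - \frac{i \sqrt{15}}{4}$ ($y = - \frac{\sqrt{-58 - 2}}{8} = - \frac{\sqrt{-60}}{8} = - \frac{2 i \sqrt{15}}{8} = - \frac{i \sqrt{15}}{4} \approx - 0.96825 i$)
$m{\left(t,b \right)} = - \frac{i \sqrt{15}}{4}$
$A{\left(d \right)} = -20 + d$ ($A{\left(d \right)} = d - 20 = -20 + d$)
$\frac{A{\left(-3 \right)}}{m{\left(225,290 \right)}} = \frac{-20 - 3}{\left(- \frac{1}{4}\right) i \sqrt{15}} = - 23 \frac{4 i \sqrt{15}}{15} = - \frac{92 i \sqrt{15}}{15}$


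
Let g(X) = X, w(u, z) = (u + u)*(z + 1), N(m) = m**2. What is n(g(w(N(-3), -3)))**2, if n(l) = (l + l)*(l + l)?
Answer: 26873856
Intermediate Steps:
w(u, z) = 2*u*(1 + z) (w(u, z) = (2*u)*(1 + z) = 2*u*(1 + z))
n(l) = 4*l**2 (n(l) = (2*l)*(2*l) = 4*l**2)
n(g(w(N(-3), -3)))**2 = (4*(2*(-3)**2*(1 - 3))**2)**2 = (4*(2*9*(-2))**2)**2 = (4*(-36)**2)**2 = (4*1296)**2 = 5184**2 = 26873856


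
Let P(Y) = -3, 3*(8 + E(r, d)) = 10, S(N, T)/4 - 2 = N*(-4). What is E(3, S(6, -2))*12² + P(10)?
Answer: -675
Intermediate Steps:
S(N, T) = 8 - 16*N (S(N, T) = 8 + 4*(N*(-4)) = 8 + 4*(-4*N) = 8 - 16*N)
E(r, d) = -14/3 (E(r, d) = -8 + (⅓)*10 = -8 + 10/3 = -14/3)
E(3, S(6, -2))*12² + P(10) = -14/3*12² - 3 = -14/3*144 - 3 = -672 - 3 = -675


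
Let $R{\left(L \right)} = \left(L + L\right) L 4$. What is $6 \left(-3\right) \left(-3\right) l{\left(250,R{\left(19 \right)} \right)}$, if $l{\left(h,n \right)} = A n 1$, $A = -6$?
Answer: $-935712$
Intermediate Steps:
$R{\left(L \right)} = 8 L^{2}$ ($R{\left(L \right)} = 2 L L 4 = 2 L^{2} \cdot 4 = 8 L^{2}$)
$l{\left(h,n \right)} = - 6 n$ ($l{\left(h,n \right)} = - 6 n 1 = - 6 n$)
$6 \left(-3\right) \left(-3\right) l{\left(250,R{\left(19 \right)} \right)} = 6 \left(-3\right) \left(-3\right) \left(- 6 \cdot 8 \cdot 19^{2}\right) = \left(-18\right) \left(-3\right) \left(- 6 \cdot 8 \cdot 361\right) = 54 \left(\left(-6\right) 2888\right) = 54 \left(-17328\right) = -935712$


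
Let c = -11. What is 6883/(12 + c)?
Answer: 6883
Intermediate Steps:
6883/(12 + c) = 6883/(12 - 11) = 6883/1 = 6883*1 = 6883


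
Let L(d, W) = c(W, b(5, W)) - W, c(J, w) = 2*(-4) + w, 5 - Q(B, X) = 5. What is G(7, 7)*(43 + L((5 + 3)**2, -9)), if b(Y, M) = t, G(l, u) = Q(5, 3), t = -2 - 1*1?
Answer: 0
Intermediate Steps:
Q(B, X) = 0 (Q(B, X) = 5 - 1*5 = 5 - 5 = 0)
t = -3 (t = -2 - 1 = -3)
G(l, u) = 0
b(Y, M) = -3
c(J, w) = -8 + w
L(d, W) = -11 - W (L(d, W) = (-8 - 3) - W = -11 - W)
G(7, 7)*(43 + L((5 + 3)**2, -9)) = 0*(43 + (-11 - 1*(-9))) = 0*(43 + (-11 + 9)) = 0*(43 - 2) = 0*41 = 0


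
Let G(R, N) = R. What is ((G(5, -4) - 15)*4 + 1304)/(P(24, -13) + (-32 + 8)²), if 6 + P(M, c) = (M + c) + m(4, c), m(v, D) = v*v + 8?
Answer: 1264/605 ≈ 2.0893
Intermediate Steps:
m(v, D) = 8 + v² (m(v, D) = v² + 8 = 8 + v²)
P(M, c) = 18 + M + c (P(M, c) = -6 + ((M + c) + (8 + 4²)) = -6 + ((M + c) + (8 + 16)) = -6 + ((M + c) + 24) = -6 + (24 + M + c) = 18 + M + c)
((G(5, -4) - 15)*4 + 1304)/(P(24, -13) + (-32 + 8)²) = ((5 - 15)*4 + 1304)/((18 + 24 - 13) + (-32 + 8)²) = (-10*4 + 1304)/(29 + (-24)²) = (-40 + 1304)/(29 + 576) = 1264/605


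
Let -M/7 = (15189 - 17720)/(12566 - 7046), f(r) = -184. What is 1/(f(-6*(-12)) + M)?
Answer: -5520/997963 ≈ -0.0055313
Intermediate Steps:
M = 17717/5520 (M = -7*(15189 - 17720)/(12566 - 7046) = -(-17717)/5520 = -7*(-2531/5520) = 17717/5520 ≈ 3.2096)
1/(f(-6*(-12)) + M) = 1/(-184 + 17717/5520) = 1/(-997963/5520) = -5520/997963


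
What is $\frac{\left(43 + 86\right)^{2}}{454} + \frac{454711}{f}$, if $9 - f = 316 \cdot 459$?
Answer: $\frac{2207088641}{65845890} \approx 33.519$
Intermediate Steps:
$f = -145035$ ($f = 9 - 316 \cdot 459 = 9 - 145044 = -145035$)
$\frac{\left(43 + 86\right)^{2}}{454} + \frac{454711}{f} = \frac{\left(43 + 86\right)^{2}}{454} + \frac{454711}{-145035} = 129^{2} \cdot \frac{1}{454} + 454711 \left(- \frac{1}{145035}\right) = 16641 \cdot \frac{1}{454} - \frac{454711}{145035} = \frac{16641}{454} - \frac{454711}{145035} = \frac{2207088641}{65845890}$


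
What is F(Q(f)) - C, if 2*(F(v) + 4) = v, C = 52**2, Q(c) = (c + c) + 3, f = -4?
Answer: -5421/2 ≈ -2710.5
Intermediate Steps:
Q(c) = 3 + 2*c (Q(c) = 2*c + 3 = 3 + 2*c)
C = 2704
F(v) = -4 + v/2
F(Q(f)) - C = (-4 + (3 + 2*(-4))/2) - 1*2704 = (-4 + (3 - 8)/2) - 2704 = (-4 + (1/2)*(-5)) - 2704 = (-4 - 5/2) - 2704 = -13/2 - 2704 = -5421/2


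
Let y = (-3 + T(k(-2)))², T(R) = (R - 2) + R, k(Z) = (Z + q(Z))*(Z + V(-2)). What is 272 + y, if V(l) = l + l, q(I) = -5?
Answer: 6513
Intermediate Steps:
V(l) = 2*l
k(Z) = (-5 + Z)*(-4 + Z) (k(Z) = (Z - 5)*(Z + 2*(-2)) = (-5 + Z)*(Z - 4) = (-5 + Z)*(-4 + Z))
T(R) = -2 + 2*R (T(R) = (-2 + R) + R = -2 + 2*R)
y = 6241 (y = (-3 + (-2 + 2*(20 + (-2)² - 9*(-2))))² = (-3 + (-2 + 2*(20 + 4 + 18)))² = (-3 + (-2 + 2*42))² = (-3 + (-2 + 84))² = (-3 + 82)² = 79² = 6241)
272 + y = 272 + 6241 = 6513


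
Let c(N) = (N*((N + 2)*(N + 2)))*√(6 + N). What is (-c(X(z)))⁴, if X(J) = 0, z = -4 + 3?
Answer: 0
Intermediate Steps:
z = -1
c(N) = N*(2 + N)²*√(6 + N) (c(N) = (N*((2 + N)*(2 + N)))*√(6 + N) = (N*(2 + N)²)*√(6 + N) = N*(2 + N)²*√(6 + N))
(-c(X(z)))⁴ = (-0*(2 + 0)²*√(6 + 0))⁴ = (-0*2²*√6)⁴ = (-0*4*√6)⁴ = (-1*0)⁴ = 0⁴ = 0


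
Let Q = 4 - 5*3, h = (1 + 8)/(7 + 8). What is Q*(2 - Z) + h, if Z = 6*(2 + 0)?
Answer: 553/5 ≈ 110.60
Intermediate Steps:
h = 3/5 (h = 9/15 = 9*(1/15) = 3/5 ≈ 0.60000)
Z = 12 (Z = 6*2 = 12)
Q = -11 (Q = 4 - 15 = -11)
Q*(2 - Z) + h = -11*(2 - 1*12) + 3/5 = -11*(2 - 12) + 3/5 = -11*(-10) + 3/5 = 110 + 3/5 = 553/5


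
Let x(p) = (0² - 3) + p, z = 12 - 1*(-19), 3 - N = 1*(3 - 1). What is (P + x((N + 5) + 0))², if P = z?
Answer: 1156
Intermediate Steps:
N = 1 (N = 3 - (3 - 1) = 3 - 2 = 1)
z = 31 (z = 12 + 19 = 31)
P = 31
x(p) = -3 + p (x(p) = (0 - 3) + p = -3 + p)
(P + x((N + 5) + 0))² = (31 + (-3 + ((1 + 5) + 0)))² = (31 + (-3 + (6 + 0)))² = (31 + (-3 + 6))² = (31 + 3)² = 34² = 1156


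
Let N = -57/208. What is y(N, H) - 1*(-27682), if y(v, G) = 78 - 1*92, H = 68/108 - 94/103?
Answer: 27668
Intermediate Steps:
H = -787/2781 (H = 68*(1/108) - 94*1/103 = 17/27 - 94/103 = -787/2781 ≈ -0.28299)
N = -57/208 (N = -57*1/208 = -57/208 ≈ -0.27404)
y(v, G) = -14 (y(v, G) = 78 - 92 = -14)
y(N, H) - 1*(-27682) = -14 - 1*(-27682) = -14 + 27682 = 27668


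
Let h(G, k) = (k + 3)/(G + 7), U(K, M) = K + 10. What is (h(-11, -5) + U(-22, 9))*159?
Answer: -3657/2 ≈ -1828.5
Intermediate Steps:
U(K, M) = 10 + K
h(G, k) = (3 + k)/(7 + G)
(h(-11, -5) + U(-22, 9))*159 = ((3 - 5)/(7 - 11) + (10 - 22))*159 = (-2/(-4) - 12)*159 = (-¼*(-2) - 12)*159 = (½ - 12)*159 = -23/2*159 = -3657/2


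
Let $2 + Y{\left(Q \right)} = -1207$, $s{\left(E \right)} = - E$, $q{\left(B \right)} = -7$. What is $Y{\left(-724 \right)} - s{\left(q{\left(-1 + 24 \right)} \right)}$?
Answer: $-1216$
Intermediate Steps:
$Y{\left(Q \right)} = -1209$ ($Y{\left(Q \right)} = -2 - 1207 = -1209$)
$Y{\left(-724 \right)} - s{\left(q{\left(-1 + 24 \right)} \right)} = -1209 - \left(-1\right) \left(-7\right) = -1209 - 7 = -1216$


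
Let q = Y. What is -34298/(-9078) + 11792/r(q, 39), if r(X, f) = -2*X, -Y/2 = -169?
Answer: -10482791/767091 ≈ -13.666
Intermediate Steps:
Y = 338 (Y = -2*(-169) = 338)
q = 338
-34298/(-9078) + 11792/r(q, 39) = -34298/(-9078) + 11792/((-2*338)) = -34298*(-1/9078) + 11792/(-676) = 17149/4539 + 11792*(-1/676) = 17149/4539 - 2948/169 = -10482791/767091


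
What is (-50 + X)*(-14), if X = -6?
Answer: 784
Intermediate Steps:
(-50 + X)*(-14) = (-50 - 6)*(-14) = -56*(-14) = 784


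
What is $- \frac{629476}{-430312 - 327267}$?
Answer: $\frac{629476}{757579} \approx 0.8309$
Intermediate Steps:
$- \frac{629476}{-430312 - 327267} = - \frac{629476}{-757579} = \left(-629476\right) \left(- \frac{1}{757579}\right) = \frac{629476}{757579}$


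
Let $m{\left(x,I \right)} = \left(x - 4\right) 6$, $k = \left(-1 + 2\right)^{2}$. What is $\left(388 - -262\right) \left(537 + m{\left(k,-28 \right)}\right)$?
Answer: $337350$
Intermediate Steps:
$k = 1$ ($k = 1^{2} = 1$)
$m{\left(x,I \right)} = -24 + 6 x$ ($m{\left(x,I \right)} = \left(-4 + x\right) 6 = -24 + 6 x$)
$\left(388 - -262\right) \left(537 + m{\left(k,-28 \right)}\right) = \left(388 - -262\right) \left(537 + \left(-24 + 6 \cdot 1\right)\right) = \left(388 + 262\right) \left(537 + \left(-24 + 6\right)\right) = 650 \left(537 - 18\right) = 650 \cdot 519 = 337350$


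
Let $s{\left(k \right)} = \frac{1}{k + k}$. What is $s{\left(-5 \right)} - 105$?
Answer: $- \frac{1051}{10} \approx -105.1$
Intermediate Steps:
$s{\left(k \right)} = \frac{1}{2 k}$
$s{\left(-5 \right)} - 105 = \frac{1}{2 \left(-5\right)} - 105 = \frac{1}{2} \left(- \frac{1}{5}\right) - 105 = - \frac{1}{10} - 105 = - \frac{1051}{10}$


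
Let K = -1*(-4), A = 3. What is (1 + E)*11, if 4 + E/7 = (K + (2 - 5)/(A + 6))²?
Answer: 6644/9 ≈ 738.22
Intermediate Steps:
K = 4
E = 595/9 (E = -28 + 7*(4 + (2 - 5)/(3 + 6))² = -28 + 7*(4 - 3/9)² = -28 + 7*(4 - 3*⅑)² = -28 + 7*(4 - ⅓)² = -28 + 7*(11/3)² = -28 + 7*(121/9) = -28 + 847/9 = 595/9 ≈ 66.111)
(1 + E)*11 = (1 + 595/9)*11 = (604/9)*11 = 6644/9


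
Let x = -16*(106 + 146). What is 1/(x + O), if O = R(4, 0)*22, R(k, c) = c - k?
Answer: -1/4120 ≈ -0.00024272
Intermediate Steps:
O = -88 (O = (0 - 1*4)*22 = (0 - 4)*22 = -4*22 = -88)
x = -4032 (x = -16*252 = -4032)
1/(x + O) = 1/(-4032 - 88) = 1/(-4120) = -1/4120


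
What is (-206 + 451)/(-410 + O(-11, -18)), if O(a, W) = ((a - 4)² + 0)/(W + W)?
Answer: -196/333 ≈ -0.58859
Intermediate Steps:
O(a, W) = (-4 + a)²/(2*W) (O(a, W) = ((-4 + a)² + 0)/((2*W)) = (-4 + a)²*(1/(2*W)) = (-4 + a)²/(2*W))
(-206 + 451)/(-410 + O(-11, -18)) = (-206 + 451)/(-410 + (½)*(-4 - 11)²/(-18)) = 245/(-410 + (½)*(-1/18)*(-15)²) = 245/(-410 + (½)*(-1/18)*225) = 245/(-410 - 25/4) = 245/(-1665/4) = 245*(-4/1665) = -196/333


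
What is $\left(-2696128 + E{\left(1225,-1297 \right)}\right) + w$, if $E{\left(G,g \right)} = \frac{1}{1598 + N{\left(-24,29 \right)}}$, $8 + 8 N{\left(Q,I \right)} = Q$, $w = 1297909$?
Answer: $- \frac{2228761085}{1594} \approx -1.3982 \cdot 10^{6}$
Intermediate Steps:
$N{\left(Q,I \right)} = -1 + \frac{Q}{8}$
$E{\left(G,g \right)} = \frac{1}{1594}$ ($E{\left(G,g \right)} = \frac{1}{1598 + \left(-1 + \frac{1}{8} \left(-24\right)\right)} = \frac{1}{1598 - 4} = \frac{1}{1594}$)
$\left(-2696128 + E{\left(1225,-1297 \right)}\right) + w = \left(-2696128 + \frac{1}{1594}\right) + 1297909 = - \frac{4297628031}{1594} + 1297909 = - \frac{2228761085}{1594}$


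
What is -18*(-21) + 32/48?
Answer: 1136/3 ≈ 378.67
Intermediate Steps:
-18*(-21) + 32/48 = 378 + 32*(1/48) = 378 + ⅔ = 1136/3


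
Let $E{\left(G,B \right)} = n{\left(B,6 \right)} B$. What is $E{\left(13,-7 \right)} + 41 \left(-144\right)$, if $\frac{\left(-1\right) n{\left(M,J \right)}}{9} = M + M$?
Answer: $-6786$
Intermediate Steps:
$n{\left(M,J \right)} = - 18 M$ ($n{\left(M,J \right)} = - 9 \left(M + M\right) = - 9 \cdot 2 M = - 18 M$)
$E{\left(G,B \right)} = - 18 B^{2}$ ($E{\left(G,B \right)} = - 18 B B = - 18 B^{2}$)
$E{\left(13,-7 \right)} + 41 \left(-144\right) = - 18 \left(-7\right)^{2} + 41 \left(-144\right) = \left(-18\right) 49 - 5904 = -882 - 5904 = -6786$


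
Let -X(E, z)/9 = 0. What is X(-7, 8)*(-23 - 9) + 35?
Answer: 35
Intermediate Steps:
X(E, z) = 0 (X(E, z) = -9*0 = 0)
X(-7, 8)*(-23 - 9) + 35 = 0*(-23 - 9) + 35 = 0*(-32) + 35 = 0 + 35 = 35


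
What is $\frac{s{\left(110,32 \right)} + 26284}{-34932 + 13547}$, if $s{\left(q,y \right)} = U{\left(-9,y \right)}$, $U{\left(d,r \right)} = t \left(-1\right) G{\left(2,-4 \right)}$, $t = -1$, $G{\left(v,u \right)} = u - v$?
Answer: $- \frac{3754}{3055} \approx -1.2288$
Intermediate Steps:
$U{\left(d,r \right)} = -6$ ($U{\left(d,r \right)} = \left(-1\right) \left(-1\right) \left(-4 - 2\right) = 1 \left(-4 - 2\right) = 1 \left(-6\right) = -6$)
$s{\left(q,y \right)} = -6$
$\frac{s{\left(110,32 \right)} + 26284}{-34932 + 13547} = \frac{-6 + 26284}{-34932 + 13547} = \frac{26278}{-21385} = 26278 \left(- \frac{1}{21385}\right) = - \frac{3754}{3055}$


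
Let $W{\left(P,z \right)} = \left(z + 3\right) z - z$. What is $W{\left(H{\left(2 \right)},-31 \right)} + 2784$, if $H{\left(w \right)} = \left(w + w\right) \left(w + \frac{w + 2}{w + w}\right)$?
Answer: $3683$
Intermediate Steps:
$H{\left(w \right)} = 2 w \left(w + \frac{2 + w}{2 w}\right)$
$W{\left(P,z \right)} = - z + z \left(3 + z\right)$ ($W{\left(P,z \right)} = \left(3 + z\right) z - z = z \left(3 + z\right) - z = - z + z \left(3 + z\right)$)
$W{\left(H{\left(2 \right)},-31 \right)} + 2784 = - 31 \left(2 - 31\right) + 2784 = \left(-31\right) \left(-29\right) + 2784 = 899 + 2784 = 3683$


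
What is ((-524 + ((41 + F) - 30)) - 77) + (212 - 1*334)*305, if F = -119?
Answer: -37919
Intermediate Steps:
((-524 + ((41 + F) - 30)) - 77) + (212 - 1*334)*305 = ((-524 + ((41 - 119) - 30)) - 77) + (212 - 1*334)*305 = ((-524 + (-78 - 30)) - 77) + (212 - 334)*305 = ((-524 - 108) - 77) - 122*305 = (-632 - 77) - 37210 = -709 - 37210 = -37919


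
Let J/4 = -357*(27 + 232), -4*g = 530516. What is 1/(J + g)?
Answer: -1/502481 ≈ -1.9901e-6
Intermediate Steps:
g = -132629 (g = -¼*530516 = -132629)
J = -369852 (J = 4*(-357*(27 + 232)) = 4*(-357*259) = 4*(-92463) = -369852)
1/(J + g) = 1/(-369852 - 132629) = 1/(-502481) = -1/502481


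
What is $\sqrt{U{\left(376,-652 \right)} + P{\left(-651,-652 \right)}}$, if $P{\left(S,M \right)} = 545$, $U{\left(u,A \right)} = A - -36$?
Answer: $i \sqrt{71} \approx 8.4261 i$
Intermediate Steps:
$U{\left(u,A \right)} = 36 + A$ ($U{\left(u,A \right)} = A + 36 = 36 + A$)
$\sqrt{U{\left(376,-652 \right)} + P{\left(-651,-652 \right)}} = \sqrt{\left(36 - 652\right) + 545} = \sqrt{-616 + 545} = \sqrt{-71} = i \sqrt{71}$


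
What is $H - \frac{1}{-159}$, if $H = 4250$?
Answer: $\frac{675751}{159} \approx 4250.0$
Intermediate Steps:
$H - \frac{1}{-159} = 4250 - \frac{1}{-159} = 4250 - - \frac{1}{159} = 4250 + \frac{1}{159} = \frac{675751}{159}$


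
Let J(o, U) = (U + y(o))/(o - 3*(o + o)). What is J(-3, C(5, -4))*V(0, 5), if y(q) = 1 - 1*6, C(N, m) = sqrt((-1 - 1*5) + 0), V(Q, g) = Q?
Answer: 0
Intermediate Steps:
C(N, m) = I*sqrt(6) (C(N, m) = sqrt((-1 - 5) + 0) = sqrt(-6 + 0) = sqrt(-6) = I*sqrt(6))
y(q) = -5 (y(q) = 1 - 6 = -5)
J(o, U) = -(-5 + U)/(5*o) (J(o, U) = (U - 5)/(o - 3*(o + o)) = (-5 + U)/(o - 6*o) = (-5 + U)/((-5*o)) = (-5 + U)*(-1/(5*o)) = -(-5 + U)/(5*o))
J(-3, C(5, -4))*V(0, 5) = ((1/5)*(5 - I*sqrt(6))/(-3))*0 = ((1/5)*(-1/3)*(5 - I*sqrt(6)))*0 = (-1/3 + I*sqrt(6)/15)*0 = 0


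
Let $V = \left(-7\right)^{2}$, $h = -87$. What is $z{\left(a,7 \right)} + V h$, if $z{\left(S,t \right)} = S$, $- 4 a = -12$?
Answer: $-4260$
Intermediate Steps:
$a = 3$ ($a = \left(- \frac{1}{4}\right) \left(-12\right) = 3$)
$V = 49$
$z{\left(a,7 \right)} + V h = 3 + 49 \left(-87\right) = 3 - 4263 = -4260$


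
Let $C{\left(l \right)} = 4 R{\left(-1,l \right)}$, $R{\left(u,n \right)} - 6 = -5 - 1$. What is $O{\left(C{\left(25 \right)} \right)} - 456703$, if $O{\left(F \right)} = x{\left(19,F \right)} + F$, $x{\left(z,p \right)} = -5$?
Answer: $-456708$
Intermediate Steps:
$R{\left(u,n \right)} = 0$ ($R{\left(u,n \right)} = 6 - 6 = 0$)
$C{\left(l \right)} = 0$ ($C{\left(l \right)} = 4 \cdot 0 = 0$)
$O{\left(F \right)} = -5 + F$
$O{\left(C{\left(25 \right)} \right)} - 456703 = \left(-5 + 0\right) - 456703 = -5 - 456703 = -456708$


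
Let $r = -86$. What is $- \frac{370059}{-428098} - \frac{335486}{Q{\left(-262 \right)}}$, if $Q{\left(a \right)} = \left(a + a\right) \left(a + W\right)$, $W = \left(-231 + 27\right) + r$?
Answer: $- \frac{9145514999}{30956622576} \approx -0.29543$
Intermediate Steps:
$W = -290$ ($W = \left(-231 + 27\right) - 86 = -204 - 86 = -290$)
$Q{\left(a \right)} = 2 a \left(-290 + a\right)$ ($Q{\left(a \right)} = \left(a + a\right) \left(a - 290\right) = 2 a \left(-290 + a\right)$)
$- \frac{370059}{-428098} - \frac{335486}{Q{\left(-262 \right)}} = - \frac{370059}{-428098} - \frac{335486}{2 \left(-262\right) \left(-290 - 262\right)} = \left(-370059\right) \left(- \frac{1}{428098}\right) - \frac{335486}{2 \left(-262\right) \left(-552\right)} = \frac{370059}{428098} - \frac{335486}{289248} = \frac{370059}{428098} - \frac{167743}{144624} = - \frac{9145514999}{30956622576}$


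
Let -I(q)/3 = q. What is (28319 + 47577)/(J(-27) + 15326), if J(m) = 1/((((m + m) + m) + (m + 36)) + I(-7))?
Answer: 3870696/781625 ≈ 4.9521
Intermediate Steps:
I(q) = -3*q
J(m) = 1/(57 + 4*m) (J(m) = 1/((((m + m) + m) + (m + 36)) - 3*(-7)) = 1/(((2*m + m) + (36 + m)) + 21) = 1/((3*m + (36 + m)) + 21) = 1/((36 + 4*m) + 21) = 1/(57 + 4*m))
(28319 + 47577)/(J(-27) + 15326) = (28319 + 47577)/(1/(57 + 4*(-27)) + 15326) = 75896/(1/(57 - 108) + 15326) = 75896/(1/(-51) + 15326) = 75896/(-1/51 + 15326) = 75896/(781625/51) = 75896*(51/781625) = 3870696/781625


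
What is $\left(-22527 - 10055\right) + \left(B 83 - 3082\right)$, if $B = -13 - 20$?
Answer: $-38403$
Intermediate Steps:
$B = -33$
$\left(-22527 - 10055\right) + \left(B 83 - 3082\right) = \left(-22527 - 10055\right) - 5821 = -32582 - 5821 = -38403$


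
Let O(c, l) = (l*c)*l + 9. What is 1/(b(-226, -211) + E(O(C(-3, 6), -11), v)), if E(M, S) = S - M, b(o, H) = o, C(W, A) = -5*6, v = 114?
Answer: 1/3509 ≈ 0.00028498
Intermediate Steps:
C(W, A) = -30
O(c, l) = 9 + c*l² (O(c, l) = (c*l)*l + 9 = c*l² + 9 = 9 + c*l²)
1/(b(-226, -211) + E(O(C(-3, 6), -11), v)) = 1/(-226 + (114 - (9 - 30*(-11)²))) = 1/(-226 + (114 - (9 - 30*121))) = 1/(-226 + (114 - (9 - 3630))) = 1/(-226 + (114 - 1*(-3621))) = 1/(-226 + (114 + 3621)) = 1/(-226 + 3735) = 1/3509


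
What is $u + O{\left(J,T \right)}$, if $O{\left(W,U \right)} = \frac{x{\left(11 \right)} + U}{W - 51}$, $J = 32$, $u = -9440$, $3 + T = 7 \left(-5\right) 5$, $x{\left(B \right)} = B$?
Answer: $- \frac{179193}{19} \approx -9431.2$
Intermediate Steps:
$T = -178$ ($T = -3 + 7 \left(-5\right) 5 = -3 - 175 = -178$)
$O{\left(W,U \right)} = \frac{11 + U}{-51 + W}$ ($O{\left(W,U \right)} = \frac{11 + U}{W - 51} = \frac{11 + U}{-51 + W}$)
$u + O{\left(J,T \right)} = -9440 + \frac{11 - 178}{-51 + 32} = -9440 + \frac{1}{-19} \left(-167\right) = -9440 - - \frac{167}{19} = -9440 + \frac{167}{19} = - \frac{179193}{19}$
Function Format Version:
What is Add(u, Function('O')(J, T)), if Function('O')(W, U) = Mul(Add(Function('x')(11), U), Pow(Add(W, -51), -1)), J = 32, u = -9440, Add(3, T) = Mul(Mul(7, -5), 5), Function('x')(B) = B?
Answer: Rational(-179193, 19) ≈ -9431.2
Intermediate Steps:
T = -178 (T = Add(-3, Mul(Mul(7, -5), 5)) = Add(-3, Mul(-35, 5)) = Add(-3, -175) = -178)
Function('O')(W, U) = Mul(Pow(Add(-51, W), -1), Add(11, U)) (Function('O')(W, U) = Mul(Add(11, U), Pow(Add(W, -51), -1)) = Mul(Add(11, U), Pow(Add(-51, W), -1)) = Mul(Pow(Add(-51, W), -1), Add(11, U)))
Add(u, Function('O')(J, T)) = Add(-9440, Mul(Pow(Add(-51, 32), -1), Add(11, -178))) = Add(-9440, Mul(Pow(-19, -1), -167)) = Add(-9440, Mul(Rational(-1, 19), -167)) = Add(-9440, Rational(167, 19)) = Rational(-179193, 19)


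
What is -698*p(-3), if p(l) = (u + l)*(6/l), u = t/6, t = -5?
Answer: -16054/3 ≈ -5351.3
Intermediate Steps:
u = -⅚ (u = -5/6 = -5*⅙ = -⅚ ≈ -0.83333)
p(l) = 6*(-⅚ + l)/l (p(l) = (-⅚ + l)*(6/l) = 6*(-⅚ + l)/l)
-698*p(-3) = -698*(6 - 5/(-3)) = -698*(6 - 5*(-⅓)) = -698*(6 + 5/3) = -698*23/3 = -16054/3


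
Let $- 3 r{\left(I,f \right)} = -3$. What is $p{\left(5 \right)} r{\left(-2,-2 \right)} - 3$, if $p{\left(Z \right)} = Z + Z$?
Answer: $7$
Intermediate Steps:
$r{\left(I,f \right)} = 1$ ($r{\left(I,f \right)} = \left(- \frac{1}{3}\right) \left(-3\right) = 1$)
$p{\left(Z \right)} = 2 Z$
$p{\left(5 \right)} r{\left(-2,-2 \right)} - 3 = 2 \cdot 5 \cdot 1 - 3 = 10 \cdot 1 - 3 = 10 - 3 = 7$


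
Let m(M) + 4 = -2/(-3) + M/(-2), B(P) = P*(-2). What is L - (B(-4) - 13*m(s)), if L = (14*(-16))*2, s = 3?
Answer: -3113/6 ≈ -518.83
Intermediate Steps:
B(P) = -2*P
m(M) = -10/3 - M/2 (m(M) = -4 + (-2/(-3) + M/(-2)) = -4 + (-2*(-1/3) + M*(-1/2)) = -4 + (2/3 - M/2) = -10/3 - M/2)
L = -448 (L = -224*2 = -448)
L - (B(-4) - 13*m(s)) = -448 - (-2*(-4) - 13*(-10/3 - 1/2*3)) = -448 - (8 - 13*(-10/3 - 3/2)) = -448 - (8 - 13*(-29/6)) = -448 - (8 + 377/6) = -448 - 1*425/6 = -448 - 425/6 = -3113/6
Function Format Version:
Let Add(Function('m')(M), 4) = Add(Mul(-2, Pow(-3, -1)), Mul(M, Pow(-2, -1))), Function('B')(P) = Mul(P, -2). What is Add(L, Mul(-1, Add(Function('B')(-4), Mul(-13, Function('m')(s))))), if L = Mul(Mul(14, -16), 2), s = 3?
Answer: Rational(-3113, 6) ≈ -518.83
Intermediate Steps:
Function('B')(P) = Mul(-2, P)
Function('m')(M) = Add(Rational(-10, 3), Mul(Rational(-1, 2), M)) (Function('m')(M) = Add(-4, Add(Mul(-2, Pow(-3, -1)), Mul(M, Pow(-2, -1)))) = Add(-4, Add(Mul(-2, Rational(-1, 3)), Mul(M, Rational(-1, 2)))) = Add(-4, Add(Rational(2, 3), Mul(Rational(-1, 2), M))) = Add(Rational(-10, 3), Mul(Rational(-1, 2), M)))
L = -448 (L = Mul(-224, 2) = -448)
Add(L, Mul(-1, Add(Function('B')(-4), Mul(-13, Function('m')(s))))) = Add(-448, Mul(-1, Add(Mul(-2, -4), Mul(-13, Add(Rational(-10, 3), Mul(Rational(-1, 2), 3)))))) = Add(-448, Mul(-1, Add(8, Mul(-13, Add(Rational(-10, 3), Rational(-3, 2)))))) = Add(-448, Mul(-1, Add(8, Mul(-13, Rational(-29, 6))))) = Add(-448, Mul(-1, Add(8, Rational(377, 6)))) = Add(-448, Mul(-1, Rational(425, 6))) = Add(-448, Rational(-425, 6)) = Rational(-3113, 6)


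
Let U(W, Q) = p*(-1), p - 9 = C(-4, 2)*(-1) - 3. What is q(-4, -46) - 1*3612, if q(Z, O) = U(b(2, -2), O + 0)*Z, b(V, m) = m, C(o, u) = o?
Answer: -3572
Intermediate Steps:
p = 10 (p = 9 + (-4*(-1) - 3) = 9 + (4 - 3) = 9 + 1 = 10)
U(W, Q) = -10 (U(W, Q) = 10*(-1) = -10)
q(Z, O) = -10*Z
q(-4, -46) - 1*3612 = -10*(-4) - 1*3612 = 40 - 3612 = -3572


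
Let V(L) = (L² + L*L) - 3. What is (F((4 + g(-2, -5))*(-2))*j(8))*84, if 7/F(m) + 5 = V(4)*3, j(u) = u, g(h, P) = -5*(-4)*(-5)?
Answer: 2352/41 ≈ 57.366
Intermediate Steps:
V(L) = -3 + 2*L² (V(L) = (L² + L²) - 3 = 2*L² - 3 = -3 + 2*L²)
g(h, P) = -100 (g(h, P) = 20*(-5) = -100)
F(m) = 7/82 (F(m) = 7/(-5 + (-3 + 2*4²)*3) = 7/(-5 + (-3 + 2*16)*3) = 7/(-5 + (-3 + 32)*3) = 7/(-5 + 29*3) = 7/(-5 + 87) = 7/82)
(F((4 + g(-2, -5))*(-2))*j(8))*84 = ((7/82)*8)*84 = (28/41)*84 = 2352/41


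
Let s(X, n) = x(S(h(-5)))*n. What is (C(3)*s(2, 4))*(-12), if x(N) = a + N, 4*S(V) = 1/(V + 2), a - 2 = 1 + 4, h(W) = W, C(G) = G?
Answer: -996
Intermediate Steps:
a = 7 (a = 2 + (1 + 4) = 2 + 5 = 7)
S(V) = 1/(4*(2 + V)) (S(V) = 1/(4*(V + 2)) = 1/(4*(2 + V)))
x(N) = 7 + N
s(X, n) = 83*n/12 (s(X, n) = (7 + 1/(4*(2 - 5)))*n = (7 + (¼)/(-3))*n = (7 + (¼)*(-⅓))*n = (7 - 1/12)*n = 83*n/12)
(C(3)*s(2, 4))*(-12) = (3*((83/12)*4))*(-12) = (3*(83/3))*(-12) = 83*(-12) = -996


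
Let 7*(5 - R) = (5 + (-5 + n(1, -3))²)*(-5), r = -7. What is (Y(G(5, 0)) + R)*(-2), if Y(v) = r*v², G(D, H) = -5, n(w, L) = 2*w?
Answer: 320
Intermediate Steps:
R = 15 (R = 5 - (5 + (-5 + 2*1)²)*(-5)/7 = 5 - (5 + (-5 + 2)²)*(-5)/7 = 5 - (5 + (-3)²)*(-5)/7 = 5 - (5 + 9)*(-5)/7 = 5 - 2*(-5) = 5 - ⅐*(-70) = 5 + 10 = 15)
Y(v) = -7*v²
(Y(G(5, 0)) + R)*(-2) = (-7*(-5)² + 15)*(-2) = (-7*25 + 15)*(-2) = (-175 + 15)*(-2) = -160*(-2) = 320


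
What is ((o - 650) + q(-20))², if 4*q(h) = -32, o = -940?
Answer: 2553604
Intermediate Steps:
q(h) = -8 (q(h) = (¼)*(-32) = -8)
((o - 650) + q(-20))² = ((-940 - 650) - 8)² = (-1590 - 8)² = (-1598)² = 2553604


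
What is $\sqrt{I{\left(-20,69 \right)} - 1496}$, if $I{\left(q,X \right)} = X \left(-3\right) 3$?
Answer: $i \sqrt{2117} \approx 46.011 i$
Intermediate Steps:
$I{\left(q,X \right)} = - 9 X$ ($I{\left(q,X \right)} = - 3 X 3 = - 9 X$)
$\sqrt{I{\left(-20,69 \right)} - 1496} = \sqrt{\left(-9\right) 69 - 1496} = \sqrt{-621 - 1496} = \sqrt{-2117} = i \sqrt{2117}$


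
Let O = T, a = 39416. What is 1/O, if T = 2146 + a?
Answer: 1/41562 ≈ 2.4060e-5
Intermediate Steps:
T = 41562 (T = 2146 + 39416 = 41562)
O = 41562
1/O = 1/41562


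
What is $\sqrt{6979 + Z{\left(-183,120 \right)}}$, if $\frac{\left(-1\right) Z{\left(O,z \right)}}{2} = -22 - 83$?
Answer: $\sqrt{7189} \approx 84.788$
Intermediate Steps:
$Z{\left(O,z \right)} = 210$ ($Z{\left(O,z \right)} = - 2 \left(-22 - 83\right) = \left(-2\right) \left(-105\right) = 210$)
$\sqrt{6979 + Z{\left(-183,120 \right)}} = \sqrt{6979 + 210} = \sqrt{7189}$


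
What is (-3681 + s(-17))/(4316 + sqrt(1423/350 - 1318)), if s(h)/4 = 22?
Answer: -5427585800/6520209477 + 17965*I*sqrt(6438278)/6520209477 ≈ -0.83243 + 0.0069912*I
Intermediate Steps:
s(h) = 88 (s(h) = 4*22 = 88)
(-3681 + s(-17))/(4316 + sqrt(1423/350 - 1318)) = (-3681 + 88)/(4316 + sqrt(1423/350 - 1318)) = -3593/(4316 + sqrt(1423*(1/350) - 1318)) = -3593/(4316 + sqrt(1423/350 - 1318)) = -3593/(4316 + sqrt(-459877/350)) = -3593/(4316 + I*sqrt(6438278)/70)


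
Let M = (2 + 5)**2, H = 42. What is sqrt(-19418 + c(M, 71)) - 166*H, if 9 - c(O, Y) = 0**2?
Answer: -6972 + I*sqrt(19409) ≈ -6972.0 + 139.32*I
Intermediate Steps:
M = 49 (M = 7**2 = 49)
c(O, Y) = 9 (c(O, Y) = 9 - 1*0**2 = 9 - 1*0 = 9 + 0 = 9)
sqrt(-19418 + c(M, 71)) - 166*H = sqrt(-19418 + 9) - 166*42 = sqrt(-19409) - 1*6972 = I*sqrt(19409) - 6972 = -6972 + I*sqrt(19409)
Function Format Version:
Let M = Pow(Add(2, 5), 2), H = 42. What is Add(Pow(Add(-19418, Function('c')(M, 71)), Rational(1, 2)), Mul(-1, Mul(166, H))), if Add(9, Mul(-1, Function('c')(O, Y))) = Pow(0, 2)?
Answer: Add(-6972, Mul(I, Pow(19409, Rational(1, 2)))) ≈ Add(-6972.0, Mul(139.32, I))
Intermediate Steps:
M = 49 (M = Pow(7, 2) = 49)
Function('c')(O, Y) = 9 (Function('c')(O, Y) = Add(9, Mul(-1, Pow(0, 2))) = Add(9, Mul(-1, 0)) = Add(9, 0) = 9)
Add(Pow(Add(-19418, Function('c')(M, 71)), Rational(1, 2)), Mul(-1, Mul(166, H))) = Add(Pow(Add(-19418, 9), Rational(1, 2)), Mul(-1, Mul(166, 42))) = Add(Pow(-19409, Rational(1, 2)), Mul(-1, 6972)) = Add(Mul(I, Pow(19409, Rational(1, 2))), -6972) = Add(-6972, Mul(I, Pow(19409, Rational(1, 2))))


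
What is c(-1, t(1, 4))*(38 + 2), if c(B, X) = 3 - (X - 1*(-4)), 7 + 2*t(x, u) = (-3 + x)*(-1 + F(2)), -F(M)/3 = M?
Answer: -180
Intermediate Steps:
F(M) = -3*M
t(x, u) = 7 - 7*x/2 (t(x, u) = -7/2 + ((-3 + x)*(-1 - 3*2))/2 = -7/2 + ((-3 + x)*(-1 - 6))/2 = -7/2 + ((-3 + x)*(-7))/2 = -7/2 + (21 - 7*x)/2 = -7/2 + (21/2 - 7*x/2) = 7 - 7*x/2)
c(B, X) = -1 - X (c(B, X) = 3 - (X + 4) = 3 - (4 + X) = 3 + (-4 - X) = -1 - X)
c(-1, t(1, 4))*(38 + 2) = (-1 - (7 - 7/2*1))*(38 + 2) = (-1 - (7 - 7/2))*40 = (-1 - 1*7/2)*40 = (-1 - 7/2)*40 = -9/2*40 = -180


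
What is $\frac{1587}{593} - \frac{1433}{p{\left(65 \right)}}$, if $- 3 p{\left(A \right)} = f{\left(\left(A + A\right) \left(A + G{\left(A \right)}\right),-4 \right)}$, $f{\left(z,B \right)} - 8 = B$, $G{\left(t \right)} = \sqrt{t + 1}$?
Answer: $\frac{2555655}{2372} \approx 1077.4$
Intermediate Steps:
$G{\left(t \right)} = \sqrt{1 + t}$
$f{\left(z,B \right)} = 8 + B$
$p{\left(A \right)} = - \frac{4}{3}$ ($p{\left(A \right)} = - \frac{8 - 4}{3} = \left(- \frac{1}{3}\right) 4 = - \frac{4}{3}$)
$\frac{1587}{593} - \frac{1433}{p{\left(65 \right)}} = \frac{1587}{593} - \frac{1433}{- \frac{4}{3}} = 1587 \cdot \frac{1}{593} - - \frac{4299}{4} = \frac{1587}{593} + \frac{4299}{4} = \frac{2555655}{2372}$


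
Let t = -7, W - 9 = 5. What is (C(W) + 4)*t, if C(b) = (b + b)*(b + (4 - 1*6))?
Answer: -2380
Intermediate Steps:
W = 14 (W = 9 + 5 = 14)
C(b) = 2*b*(-2 + b) (C(b) = (2*b)*(b + (4 - 6)) = (2*b)*(b - 2) = (2*b)*(-2 + b) = 2*b*(-2 + b))
(C(W) + 4)*t = (2*14*(-2 + 14) + 4)*(-7) = (2*14*12 + 4)*(-7) = (336 + 4)*(-7) = 340*(-7) = -2380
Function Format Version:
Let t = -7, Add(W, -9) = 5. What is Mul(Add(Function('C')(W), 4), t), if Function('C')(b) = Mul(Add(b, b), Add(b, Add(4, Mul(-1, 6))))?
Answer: -2380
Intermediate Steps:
W = 14 (W = Add(9, 5) = 14)
Function('C')(b) = Mul(2, b, Add(-2, b)) (Function('C')(b) = Mul(Mul(2, b), Add(b, Add(4, -6))) = Mul(Mul(2, b), Add(b, -2)) = Mul(Mul(2, b), Add(-2, b)) = Mul(2, b, Add(-2, b)))
Mul(Add(Function('C')(W), 4), t) = Mul(Add(Mul(2, 14, Add(-2, 14)), 4), -7) = Mul(Add(Mul(2, 14, 12), 4), -7) = Mul(Add(336, 4), -7) = Mul(340, -7) = -2380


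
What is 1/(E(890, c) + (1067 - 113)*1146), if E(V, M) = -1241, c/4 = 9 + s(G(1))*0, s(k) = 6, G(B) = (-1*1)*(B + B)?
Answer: 1/1092043 ≈ 9.1571e-7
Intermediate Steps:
G(B) = -2*B
c = 36 (c = 4*(9 + 6*0) = 4*(9 + 0) = 4*9 = 36)
1/(E(890, c) + (1067 - 113)*1146) = 1/(-1241 + (1067 - 113)*1146) = 1/(-1241 + 954*1146) = 1/(-1241 + 1093284) = 1/1092043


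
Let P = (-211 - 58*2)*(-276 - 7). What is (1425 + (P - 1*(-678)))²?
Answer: 8957486736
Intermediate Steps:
P = 92541 (P = (-211 - 116)*(-283) = -327*(-283) = 92541)
(1425 + (P - 1*(-678)))² = (1425 + (92541 - 1*(-678)))² = (1425 + (92541 + 678))² = (1425 + 93219)² = 94644² = 8957486736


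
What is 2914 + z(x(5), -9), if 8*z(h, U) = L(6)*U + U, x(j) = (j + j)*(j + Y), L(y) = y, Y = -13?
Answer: 23249/8 ≈ 2906.1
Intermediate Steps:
x(j) = 2*j*(-13 + j) (x(j) = (j + j)*(j - 13) = (2*j)*(-13 + j) = 2*j*(-13 + j))
z(h, U) = 7*U/8 (z(h, U) = (6*U + U)/8 = (7*U)/8 = 7*U/8)
2914 + z(x(5), -9) = 2914 + (7/8)*(-9) = 2914 - 63/8 = 23249/8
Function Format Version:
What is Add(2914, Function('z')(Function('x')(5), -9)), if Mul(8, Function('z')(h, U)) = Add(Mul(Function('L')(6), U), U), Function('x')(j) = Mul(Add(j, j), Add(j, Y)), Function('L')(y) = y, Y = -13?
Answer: Rational(23249, 8) ≈ 2906.1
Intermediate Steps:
Function('x')(j) = Mul(2, j, Add(-13, j)) (Function('x')(j) = Mul(Add(j, j), Add(j, -13)) = Mul(Mul(2, j), Add(-13, j)) = Mul(2, j, Add(-13, j)))
Function('z')(h, U) = Mul(Rational(7, 8), U) (Function('z')(h, U) = Mul(Rational(1, 8), Add(Mul(6, U), U)) = Mul(Rational(1, 8), Mul(7, U)) = Mul(Rational(7, 8), U))
Add(2914, Function('z')(Function('x')(5), -9)) = Add(2914, Mul(Rational(7, 8), -9)) = Add(2914, Rational(-63, 8)) = Rational(23249, 8)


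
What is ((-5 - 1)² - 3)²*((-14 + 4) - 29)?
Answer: -42471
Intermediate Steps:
((-5 - 1)² - 3)²*((-14 + 4) - 29) = ((-6)² - 3)²*(-10 - 29) = (36 - 3)²*(-39) = 33²*(-39) = 1089*(-39) = -42471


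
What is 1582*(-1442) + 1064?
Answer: -2280180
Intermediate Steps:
1582*(-1442) + 1064 = -2281244 + 1064 = -2280180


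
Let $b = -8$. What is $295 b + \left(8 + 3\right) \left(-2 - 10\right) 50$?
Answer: $-8960$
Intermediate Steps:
$295 b + \left(8 + 3\right) \left(-2 - 10\right) 50 = 295 \left(-8\right) + \left(8 + 3\right) \left(-2 - 10\right) 50 = -2360 + 11 \left(-12\right) 50 = -2360 - 6600 = -8960$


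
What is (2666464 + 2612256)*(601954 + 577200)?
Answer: 6224423802880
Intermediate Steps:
(2666464 + 2612256)*(601954 + 577200) = 5278720*1179154 = 6224423802880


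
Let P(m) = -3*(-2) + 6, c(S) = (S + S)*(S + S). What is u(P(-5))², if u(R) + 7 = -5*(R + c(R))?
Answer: 8684809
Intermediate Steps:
c(S) = 4*S² (c(S) = (2*S)*(2*S) = 4*S²)
P(m) = 12 (P(m) = 6 + 6 = 12)
u(R) = -7 - 20*R² - 5*R (u(R) = -7 - 5*(R + 4*R²) = -7 + (-20*R² - 5*R) = -7 - 20*R² - 5*R)
u(P(-5))² = (-7 - 20*12² - 5*12)² = (-7 - 20*144 - 60)² = (-7 - 2880 - 60)² = (-2947)² = 8684809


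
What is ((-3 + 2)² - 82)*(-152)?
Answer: 12312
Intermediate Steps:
((-3 + 2)² - 82)*(-152) = ((-1)² - 82)*(-152) = (1 - 82)*(-152) = -81*(-152) = 12312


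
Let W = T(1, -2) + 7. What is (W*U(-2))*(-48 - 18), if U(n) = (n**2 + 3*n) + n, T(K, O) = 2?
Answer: 2376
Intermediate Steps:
U(n) = n**2 + 4*n
W = 9 (W = 2 + 7 = 9)
(W*U(-2))*(-48 - 18) = (9*(-2*(4 - 2)))*(-48 - 18) = (9*(-2*2))*(-66) = (9*(-4))*(-66) = -36*(-66) = 2376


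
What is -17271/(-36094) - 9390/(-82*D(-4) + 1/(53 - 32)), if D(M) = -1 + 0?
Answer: -7087617927/62189962 ≈ -113.97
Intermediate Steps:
D(M) = -1
-17271/(-36094) - 9390/(-82*D(-4) + 1/(53 - 32)) = -17271/(-36094) - 9390/(-82*(-1) + 1/(53 - 32)) = -17271*(-1/36094) - 9390/(82 + 1/21) = 17271/36094 - 9390/(82 + 1/21) = 17271/36094 - 9390/1723/21 = 17271/36094 - 9390*21/1723 = 17271/36094 - 197190/1723 = -7087617927/62189962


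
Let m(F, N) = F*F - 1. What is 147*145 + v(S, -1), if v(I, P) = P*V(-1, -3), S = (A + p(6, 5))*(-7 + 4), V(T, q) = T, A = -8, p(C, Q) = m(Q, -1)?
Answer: 21316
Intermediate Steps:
m(F, N) = -1 + F² (m(F, N) = F² - 1 = -1 + F²)
p(C, Q) = -1 + Q²
S = -48 (S = (-8 + (-1 + 5²))*(-7 + 4) = (-8 + (-1 + 25))*(-3) = (-8 + 24)*(-3) = 16*(-3) = -48)
v(I, P) = -P (v(I, P) = P*(-1) = -P)
147*145 + v(S, -1) = 147*145 - 1*(-1) = 21315 + 1 = 21316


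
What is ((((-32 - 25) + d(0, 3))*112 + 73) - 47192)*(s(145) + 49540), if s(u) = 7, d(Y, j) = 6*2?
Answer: -2584321973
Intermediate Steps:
d(Y, j) = 12
((((-32 - 25) + d(0, 3))*112 + 73) - 47192)*(s(145) + 49540) = ((((-32 - 25) + 12)*112 + 73) - 47192)*(7 + 49540) = (((-57 + 12)*112 + 73) - 47192)*49547 = ((-45*112 + 73) - 47192)*49547 = ((-5040 + 73) - 47192)*49547 = (-4967 - 47192)*49547 = -52159*49547 = -2584321973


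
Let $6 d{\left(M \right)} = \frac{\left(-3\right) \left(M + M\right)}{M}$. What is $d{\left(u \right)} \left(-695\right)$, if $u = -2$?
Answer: $695$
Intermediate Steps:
$d{\left(M \right)} = -1$ ($d{\left(M \right)} = \frac{- 3 \left(M + M\right) \frac{1}{M}}{6} = \frac{- 3 \cdot 2 M \frac{1}{M}}{6} = \frac{- 6 M \frac{1}{M}}{6} = \frac{1}{6} \left(-6\right) = -1$)
$d{\left(u \right)} \left(-695\right) = \left(-1\right) \left(-695\right) = 695$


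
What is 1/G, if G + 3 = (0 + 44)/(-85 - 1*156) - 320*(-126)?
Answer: 241/9716353 ≈ 2.4804e-5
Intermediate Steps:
G = 9716353/241 (G = -3 + ((0 + 44)/(-85 - 1*156) - 320*(-126)) = -3 + (44/(-85 - 156) + 40320) = -3 + (44/(-241) + 40320) = -3 + (44*(-1/241) + 40320) = -3 + (-44/241 + 40320) = -3 + 9717076/241 = 9716353/241 ≈ 40317.)
1/G = 1/(9716353/241) = 241/9716353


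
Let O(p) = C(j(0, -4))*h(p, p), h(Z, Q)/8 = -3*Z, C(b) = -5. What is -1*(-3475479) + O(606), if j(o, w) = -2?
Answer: 3548199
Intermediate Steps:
h(Z, Q) = -24*Z (h(Z, Q) = 8*(-3*Z) = -24*Z)
O(p) = 120*p (O(p) = -(-120)*p = 120*p)
-1*(-3475479) + O(606) = -1*(-3475479) + 120*606 = 3475479 + 72720 = 3548199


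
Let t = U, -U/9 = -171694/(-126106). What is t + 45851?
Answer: 2890270480/63053 ≈ 45839.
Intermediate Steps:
U = -772623/63053 (U = -(-1545246)/(-126106) = -(-1545246)*(-1)/126106 = -9*85847/63053 = -772623/63053 ≈ -12.254)
t = -772623/63053 ≈ -12.254
t + 45851 = -772623/63053 + 45851 = 2890270480/63053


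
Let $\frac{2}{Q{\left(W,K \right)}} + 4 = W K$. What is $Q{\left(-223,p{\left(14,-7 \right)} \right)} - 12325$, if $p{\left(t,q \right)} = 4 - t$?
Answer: $- \frac{13717724}{1113} \approx -12325.0$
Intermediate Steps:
$Q{\left(W,K \right)} = \frac{2}{-4 + K W}$ ($Q{\left(W,K \right)} = \frac{2}{-4 + W K} = \frac{2}{-4 + K W}$)
$Q{\left(-223,p{\left(14,-7 \right)} \right)} - 12325 = \frac{2}{-4 + \left(4 - 14\right) \left(-223\right)} - 12325 = \frac{2}{-4 - -2230} - 12325 = \frac{2}{-4 + 2230} - 12325 = \frac{2}{2226} - 12325 = 2 \cdot \frac{1}{2226} - 12325 = \frac{1}{1113} - 12325 = - \frac{13717724}{1113}$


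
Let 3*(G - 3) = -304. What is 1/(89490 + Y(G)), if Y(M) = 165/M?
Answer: 59/5279811 ≈ 1.1175e-5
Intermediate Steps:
G = -295/3 (G = 3 + (1/3)*(-304) = 3 - 304/3 = -295/3 ≈ -98.333)
1/(89490 + Y(G)) = 1/(89490 + 165/(-295/3)) = 1/(89490 + 165*(-3/295)) = 1/(89490 - 99/59) = 1/(5279811/59) = 59/5279811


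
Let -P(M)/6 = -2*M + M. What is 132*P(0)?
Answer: 0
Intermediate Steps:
P(M) = 6*M (P(M) = -6*(-2*M + M) = -(-6)*M = 6*M)
132*P(0) = 132*(6*0) = 132*0 = 0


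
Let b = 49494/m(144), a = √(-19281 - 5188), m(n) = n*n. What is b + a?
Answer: 8249/3456 + I*√24469 ≈ 2.3869 + 156.43*I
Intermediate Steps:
m(n) = n²
a = I*√24469 (a = √(-24469) = I*√24469 ≈ 156.43*I)
b = 8249/3456 (b = 49494/(144²) = 49494/20736 = 49494*(1/20736) = 8249/3456 ≈ 2.3869)
b + a = 8249/3456 + I*√24469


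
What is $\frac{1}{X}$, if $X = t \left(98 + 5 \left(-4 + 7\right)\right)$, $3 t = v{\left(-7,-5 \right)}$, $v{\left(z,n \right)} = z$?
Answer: $- \frac{3}{791} \approx -0.0037927$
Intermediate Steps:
$t = - \frac{7}{3}$ ($t = \frac{1}{3} \left(-7\right) = - \frac{7}{3} \approx -2.3333$)
$X = - \frac{791}{3}$ ($X = - \frac{7 \left(98 + 5 \left(-4 + 7\right)\right)}{3} = - \frac{7 \left(98 + 5 \cdot 3\right)}{3} = - \frac{7 \left(98 + 15\right)}{3} = \left(- \frac{7}{3}\right) 113 = - \frac{791}{3} \approx -263.67$)
$\frac{1}{X} = \frac{1}{- \frac{791}{3}} = - \frac{3}{791}$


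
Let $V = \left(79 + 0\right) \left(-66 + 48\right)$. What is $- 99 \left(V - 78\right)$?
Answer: $148500$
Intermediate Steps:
$V = -1422$ ($V = 79 \left(-18\right) = -1422$)
$- 99 \left(V - 78\right) = - 99 \left(-1422 - 78\right) = \left(-99\right) \left(-1500\right) = 148500$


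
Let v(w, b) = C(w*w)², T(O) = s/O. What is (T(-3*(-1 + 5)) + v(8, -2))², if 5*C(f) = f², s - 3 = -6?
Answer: 4503602982814321/10000 ≈ 4.5036e+11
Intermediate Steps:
s = -3 (s = 3 - 6 = -3)
C(f) = f²/5
T(O) = -3/O
v(w, b) = w⁸/25 (v(w, b) = ((w*w)²/5)² = ((w²)²/5)² = (w⁴/5)² = w⁸/25)
(T(-3*(-1 + 5)) + v(8, -2))² = (-3*(-1/(3*(-1 + 5))) + (1/25)*8⁸)² = (-3/((-3*4)) + (1/25)*16777216)² = (-3/(-12) + 16777216/25)² = (-3*(-1/12) + 16777216/25)² = (¼ + 16777216/25)² = (67108889/100)² = 4503602982814321/10000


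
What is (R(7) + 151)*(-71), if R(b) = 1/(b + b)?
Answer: -150165/14 ≈ -10726.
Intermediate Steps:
R(b) = 1/(2*b)
(R(7) + 151)*(-71) = ((½)/7 + 151)*(-71) = ((½)*(⅐) + 151)*(-71) = (1/14 + 151)*(-71) = (2115/14)*(-71) = -150165/14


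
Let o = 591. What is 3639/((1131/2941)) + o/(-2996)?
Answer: 10687806461/1129492 ≈ 9462.5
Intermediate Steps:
3639/((1131/2941)) + o/(-2996) = 3639/((1131/2941)) + 591/(-2996) = 3639/((1131*(1/2941))) + 591*(-1/2996) = 3639/(1131/2941) - 591/2996 = 3639*(2941/1131) - 591/2996 = 3567433/377 - 591/2996 = 10687806461/1129492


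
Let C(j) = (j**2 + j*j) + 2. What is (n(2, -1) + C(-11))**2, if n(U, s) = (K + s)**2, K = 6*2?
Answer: 133225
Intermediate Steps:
K = 12
n(U, s) = (12 + s)**2
C(j) = 2 + 2*j**2 (C(j) = (j**2 + j**2) + 2 = 2*j**2 + 2 = 2 + 2*j**2)
(n(2, -1) + C(-11))**2 = ((12 - 1)**2 + (2 + 2*(-11)**2))**2 = (11**2 + (2 + 2*121))**2 = (121 + (2 + 242))**2 = (121 + 244)**2 = 365**2 = 133225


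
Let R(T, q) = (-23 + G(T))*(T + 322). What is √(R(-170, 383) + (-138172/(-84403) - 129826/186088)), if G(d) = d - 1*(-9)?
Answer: I*√431200587823129465411301/3926596366 ≈ 167.23*I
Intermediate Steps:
G(d) = 9 + d (G(d) = d + 9 = 9 + d)
R(T, q) = (-14 + T)*(322 + T) (R(T, q) = (-23 + (9 + T))*(T + 322) = (-14 + T)*(322 + T))
√(R(-170, 383) + (-138172/(-84403) - 129826/186088)) = √((-4508 + (-170)² + 308*(-170)) + (-138172/(-84403) - 129826/186088)) = √((-4508 + 28900 - 52360) + (-138172*(-1/84403) - 129826*1/186088)) = √(-27968 + (138172/84403 - 64913/93044)) = √(-27968 + 7377223629/7853192732) = √(-219630717104947/7853192732) = I*√431200587823129465411301/3926596366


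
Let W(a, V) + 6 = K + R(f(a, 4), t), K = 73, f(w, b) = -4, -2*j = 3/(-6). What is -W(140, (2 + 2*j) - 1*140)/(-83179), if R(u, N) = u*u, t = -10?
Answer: 83/83179 ≈ 0.00099785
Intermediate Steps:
j = ¼ (j = -3/(2*(-6)) = -3*(-1)/(2*6) = -½*(-½) = ¼ ≈ 0.25000)
R(u, N) = u²
W(a, V) = 83 (W(a, V) = -6 + (73 + (-4)²) = -6 + (73 + 16) = -6 + 89 = 83)
-W(140, (2 + 2*j) - 1*140)/(-83179) = -83/(-83179) = -83*(-1)/83179 = -1*(-83/83179) = 83/83179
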